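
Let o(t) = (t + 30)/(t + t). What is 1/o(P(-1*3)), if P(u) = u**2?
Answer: 6/13 ≈ 0.46154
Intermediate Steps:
o(t) = (30 + t)/(2*t) (o(t) = (30 + t)/((2*t)) = (30 + t)*(1/(2*t)) = (30 + t)/(2*t))
1/o(P(-1*3)) = 1/((30 + (-1*3)**2)/(2*((-1*3)**2))) = 1/((30 + (-3)**2)/(2*((-3)**2))) = 1/((1/2)*(30 + 9)/9) = 1/((1/2)*(1/9)*39) = 1/(13/6) = 6/13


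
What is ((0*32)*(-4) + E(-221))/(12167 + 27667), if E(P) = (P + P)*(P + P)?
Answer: 97682/19917 ≈ 4.9044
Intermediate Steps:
E(P) = 4*P² (E(P) = (2*P)*(2*P) = 4*P²)
((0*32)*(-4) + E(-221))/(12167 + 27667) = ((0*32)*(-4) + 4*(-221)²)/(12167 + 27667) = (0*(-4) + 4*48841)/39834 = (0 + 195364)*(1/39834) = 195364*(1/39834) = 97682/19917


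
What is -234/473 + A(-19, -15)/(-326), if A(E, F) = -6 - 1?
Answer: -72973/154198 ≈ -0.47324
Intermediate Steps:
A(E, F) = -7
-234/473 + A(-19, -15)/(-326) = -234/473 - 7/(-326) = -234*1/473 - 7*(-1/326) = -234/473 + 7/326 = -72973/154198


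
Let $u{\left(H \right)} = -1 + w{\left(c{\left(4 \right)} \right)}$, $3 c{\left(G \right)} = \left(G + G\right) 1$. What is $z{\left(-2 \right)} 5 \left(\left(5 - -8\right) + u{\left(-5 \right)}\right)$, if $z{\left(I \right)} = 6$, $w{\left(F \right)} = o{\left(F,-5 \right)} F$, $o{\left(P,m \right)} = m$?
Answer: $-40$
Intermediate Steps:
$c{\left(G \right)} = \frac{2 G}{3}$ ($c{\left(G \right)} = \frac{\left(G + G\right) 1}{3} = \frac{2 G 1}{3} = \frac{2 G}{3}$)
$w{\left(F \right)} = - 5 F$
$u{\left(H \right)} = - \frac{43}{3}$ ($u{\left(H \right)} = -1 - 5 \cdot \frac{2}{3} \cdot 4 = -1 - \frac{40}{3} = - \frac{43}{3}$)
$z{\left(-2 \right)} 5 \left(\left(5 - -8\right) + u{\left(-5 \right)}\right) = 6 \cdot 5 \left(\left(5 - -8\right) - \frac{43}{3}\right) = 6 \cdot 5 \left(\left(5 + 8\right) - \frac{43}{3}\right) = 6 \cdot 5 \left(13 - \frac{43}{3}\right) = 6 \cdot 5 \left(- \frac{4}{3}\right) = 6 \left(- \frac{20}{3}\right) = -40$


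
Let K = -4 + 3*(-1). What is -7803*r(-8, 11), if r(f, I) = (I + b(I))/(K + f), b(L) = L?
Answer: 57222/5 ≈ 11444.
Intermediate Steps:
K = -7 (K = -4 - 3 = -7)
r(f, I) = 2*I/(-7 + f) (r(f, I) = (I + I)/(-7 + f) = (2*I)/(-7 + f) = 2*I/(-7 + f))
-7803*r(-8, 11) = -15606*11/(-7 - 8) = -15606*11/(-15) = -15606*11*(-1)/15 = -7803*(-22/15) = 57222/5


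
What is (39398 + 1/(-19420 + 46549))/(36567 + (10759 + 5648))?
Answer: 1068828343/1437131646 ≈ 0.74372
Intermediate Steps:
(39398 + 1/(-19420 + 46549))/(36567 + (10759 + 5648)) = (39398 + 1/27129)/(36567 + 16407) = (39398 + 1/27129)/52974 = (1068828343/27129)*(1/52974) = 1068828343/1437131646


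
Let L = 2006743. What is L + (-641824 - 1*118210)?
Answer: 1246709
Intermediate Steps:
L + (-641824 - 1*118210) = 2006743 + (-641824 - 1*118210) = 2006743 + (-641824 - 118210) = 2006743 - 760034 = 1246709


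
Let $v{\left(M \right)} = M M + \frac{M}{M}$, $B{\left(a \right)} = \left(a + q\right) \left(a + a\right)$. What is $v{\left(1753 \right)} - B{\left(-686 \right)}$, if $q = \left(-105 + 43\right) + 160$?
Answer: $2266274$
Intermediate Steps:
$q = 98$ ($q = -62 + 160 = 98$)
$B{\left(a \right)} = 2 a \left(98 + a\right)$ ($B{\left(a \right)} = \left(a + 98\right) \left(a + a\right) = \left(98 + a\right) 2 a = 2 a \left(98 + a\right)$)
$v{\left(M \right)} = 1 + M^{2}$ ($v{\left(M \right)} = M^{2} + 1 = 1 + M^{2}$)
$v{\left(1753 \right)} - B{\left(-686 \right)} = \left(1 + 1753^{2}\right) - 2 \left(-686\right) \left(98 - 686\right) = \left(1 + 3073009\right) - 2 \left(-686\right) \left(-588\right) = 3073010 - 806736 = 2266274$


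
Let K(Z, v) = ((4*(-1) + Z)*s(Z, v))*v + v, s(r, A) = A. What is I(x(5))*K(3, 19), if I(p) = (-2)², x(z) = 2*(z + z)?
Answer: -1368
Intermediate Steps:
x(z) = 4*z (x(z) = 2*(2*z) = 4*z)
I(p) = 4
K(Z, v) = v + v²*(-4 + Z) (K(Z, v) = ((4*(-1) + Z)*v)*v + v = ((-4 + Z)*v)*v + v = (v*(-4 + Z))*v + v = v²*(-4 + Z) + v = v + v²*(-4 + Z))
I(x(5))*K(3, 19) = 4*(19*(1 - 4*19 + 3*19)) = 4*(19*(1 - 76 + 57)) = 4*(19*(-18)) = 4*(-342) = -1368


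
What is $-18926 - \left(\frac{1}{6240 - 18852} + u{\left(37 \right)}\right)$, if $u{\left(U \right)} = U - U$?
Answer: $- \frac{238694711}{12612} \approx -18926.0$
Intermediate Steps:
$u{\left(U \right)} = 0$
$-18926 - \left(\frac{1}{6240 - 18852} + u{\left(37 \right)}\right) = -18926 - \left(\frac{1}{6240 - 18852} + 0\right) = -18926 - \left(\frac{1}{-12612} + 0\right) = -18926 - \left(- \frac{1}{12612} + 0\right) = -18926 - - \frac{1}{12612} = -18926 + \frac{1}{12612} = - \frac{238694711}{12612}$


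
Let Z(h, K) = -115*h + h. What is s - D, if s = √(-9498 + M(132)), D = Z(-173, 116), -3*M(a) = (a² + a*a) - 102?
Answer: -19722 + 2*I*√5270 ≈ -19722.0 + 145.19*I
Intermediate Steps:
Z(h, K) = -114*h
M(a) = 34 - 2*a²/3 (M(a) = -((a² + a*a) - 102)/3 = -((a² + a²) - 102)/3 = -(2*a² - 102)/3 = -(-102 + 2*a²)/3 = 34 - 2*a²/3)
D = 19722 (D = -114*(-173) = 19722)
s = 2*I*√5270 (s = √(-9498 + (34 - ⅔*132²)) = √(-9498 + (34 - ⅔*17424)) = √(-9498 + (34 - 11616)) = √(-9498 - 11582) = √(-21080) = 2*I*√5270 ≈ 145.19*I)
s - D = 2*I*√5270 - 1*19722 = 2*I*√5270 - 19722 = -19722 + 2*I*√5270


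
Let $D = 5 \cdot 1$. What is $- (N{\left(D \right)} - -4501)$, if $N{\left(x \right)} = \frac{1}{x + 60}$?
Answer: $- \frac{292566}{65} \approx -4501.0$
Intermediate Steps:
$D = 5$
$N{\left(x \right)} = \frac{1}{60 + x}$
$- (N{\left(D \right)} - -4501) = - (\frac{1}{60 + 5} - -4501) = - (\frac{1}{65} + 4501) = \left(-1\right) \frac{292566}{65} = - \frac{292566}{65}$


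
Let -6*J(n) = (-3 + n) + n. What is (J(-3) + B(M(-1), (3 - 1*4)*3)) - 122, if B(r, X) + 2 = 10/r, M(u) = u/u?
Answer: -225/2 ≈ -112.50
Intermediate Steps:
J(n) = ½ - n/3 (J(n) = -((-3 + n) + n)/6 = -(-3 + 2*n)/6 = ½ - n/3)
M(u) = 1
B(r, X) = -2 + 10/r
(J(-3) + B(M(-1), (3 - 1*4)*3)) - 122 = ((½ - ⅓*(-3)) + (-2 + 10/1)) - 122 = ((½ + 1) + (-2 + 10*1)) - 122 = (3/2 + (-2 + 10)) - 122 = (3/2 + 8) - 122 = 19/2 - 122 = -225/2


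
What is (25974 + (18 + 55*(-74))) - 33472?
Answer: -11550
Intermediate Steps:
(25974 + (18 + 55*(-74))) - 33472 = (25974 + (18 - 4070)) - 33472 = (25974 - 4052) - 33472 = 21922 - 33472 = -11550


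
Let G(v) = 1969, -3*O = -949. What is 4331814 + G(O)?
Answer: 4333783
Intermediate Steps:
O = 949/3 (O = -⅓*(-949) = 949/3 ≈ 316.33)
4331814 + G(O) = 4331814 + 1969 = 4333783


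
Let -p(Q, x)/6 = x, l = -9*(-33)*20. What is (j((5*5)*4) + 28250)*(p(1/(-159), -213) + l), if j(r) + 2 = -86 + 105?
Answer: 204031206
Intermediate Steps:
l = 5940 (l = 297*20 = 5940)
j(r) = 17 (j(r) = -2 + (-86 + 105) = -2 + 19 = 17)
p(Q, x) = -6*x
(j((5*5)*4) + 28250)*(p(1/(-159), -213) + l) = (17 + 28250)*(-6*(-213) + 5940) = 28267*(1278 + 5940) = 28267*7218 = 204031206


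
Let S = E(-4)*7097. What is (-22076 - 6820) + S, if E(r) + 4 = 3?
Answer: -35993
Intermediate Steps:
E(r) = -1 (E(r) = -4 + 3 = -1)
S = -7097 (S = -1*7097 = -7097)
(-22076 - 6820) + S = (-22076 - 6820) - 7097 = -28896 - 7097 = -35993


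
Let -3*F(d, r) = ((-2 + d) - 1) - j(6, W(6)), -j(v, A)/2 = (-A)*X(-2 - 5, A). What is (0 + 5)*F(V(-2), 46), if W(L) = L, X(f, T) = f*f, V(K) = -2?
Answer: 2965/3 ≈ 988.33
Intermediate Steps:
X(f, T) = f²
j(v, A) = 98*A (j(v, A) = -2*(-A)*(-2 - 5)² = -2*(-A)*(-7)² = -2*(-A)*49 = -(-98)*A = 98*A)
F(d, r) = 197 - d/3 (F(d, r) = -(((-2 + d) - 1) - 98*6)/3 = -((-3 + d) - 1*588)/3 = -((-3 + d) - 588)/3 = -(-591 + d)/3 = 197 - d/3)
(0 + 5)*F(V(-2), 46) = (0 + 5)*(197 - ⅓*(-2)) = 5*(197 + ⅔) = 5*(593/3) = 2965/3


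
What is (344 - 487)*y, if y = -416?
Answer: 59488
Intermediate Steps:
(344 - 487)*y = (344 - 487)*(-416) = -143*(-416) = 59488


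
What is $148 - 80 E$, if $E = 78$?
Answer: $-6092$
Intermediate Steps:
$148 - 80 E = 148 - 6240 = -6092$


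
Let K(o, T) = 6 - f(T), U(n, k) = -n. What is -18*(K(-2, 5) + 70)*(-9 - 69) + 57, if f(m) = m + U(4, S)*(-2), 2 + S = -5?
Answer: 88509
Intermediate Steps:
S = -7 (S = -2 - 5 = -7)
f(m) = 8 + m (f(m) = m - 1*4*(-2) = m - 4*(-2) = m + 8 = 8 + m)
K(o, T) = -2 - T (K(o, T) = 6 - (8 + T) = 6 + (-8 - T) = -2 - T)
-18*(K(-2, 5) + 70)*(-9 - 69) + 57 = -18*((-2 - 1*5) + 70)*(-9 - 69) + 57 = -18*((-2 - 5) + 70)*(-78) + 57 = -18*(-7 + 70)*(-78) + 57 = -1134*(-78) + 57 = -18*(-4914) + 57 = 88452 + 57 = 88509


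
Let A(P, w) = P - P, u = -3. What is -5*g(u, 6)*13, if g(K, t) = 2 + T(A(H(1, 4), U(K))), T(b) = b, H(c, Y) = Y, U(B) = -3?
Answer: -130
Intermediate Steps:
A(P, w) = 0
g(K, t) = 2 (g(K, t) = 2 + 0 = 2)
-5*g(u, 6)*13 = -5*2*13 = -10*13 = -130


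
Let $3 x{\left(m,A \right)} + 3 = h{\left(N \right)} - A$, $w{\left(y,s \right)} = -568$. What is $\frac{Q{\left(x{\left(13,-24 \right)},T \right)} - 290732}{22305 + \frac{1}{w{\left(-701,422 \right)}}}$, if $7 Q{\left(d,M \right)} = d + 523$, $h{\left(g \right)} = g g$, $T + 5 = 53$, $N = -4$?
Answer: $- \frac{3466939088}{266054019} \approx -13.031$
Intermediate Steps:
$T = 48$ ($T = -5 + 53 = 48$)
$h{\left(g \right)} = g^{2}$
$x{\left(m,A \right)} = \frac{13}{3} - \frac{A}{3}$ ($x{\left(m,A \right)} = -1 + \frac{\left(-4\right)^{2} - A}{3} = -1 + \frac{16 - A}{3} = -1 - \left(- \frac{16}{3} + \frac{A}{3}\right) = \frac{13}{3} - \frac{A}{3}$)
$Q{\left(d,M \right)} = \frac{523}{7} + \frac{d}{7}$ ($Q{\left(d,M \right)} = \frac{d + 523}{7} = \frac{523 + d}{7} = \frac{523}{7} + \frac{d}{7}$)
$\frac{Q{\left(x{\left(13,-24 \right)},T \right)} - 290732}{22305 + \frac{1}{w{\left(-701,422 \right)}}} = \frac{\left(\frac{523}{7} + \frac{\frac{13}{3} - -8}{7}\right) - 290732}{22305 + \frac{1}{-568}} = \frac{\left(\frac{523}{7} + \frac{\frac{13}{3} + 8}{7}\right) - 290732}{22305 - \frac{1}{568}} = \frac{\left(\frac{523}{7} + \frac{1}{7} \cdot \frac{37}{3}\right) - 290732}{\frac{12669239}{568}} = \left(\left(\frac{523}{7} + \frac{37}{21}\right) - 290732\right) \frac{568}{12669239} = \left(\frac{1606}{21} - 290732\right) \frac{568}{12669239} = \left(- \frac{6103766}{21}\right) \frac{568}{12669239} = - \frac{3466939088}{266054019}$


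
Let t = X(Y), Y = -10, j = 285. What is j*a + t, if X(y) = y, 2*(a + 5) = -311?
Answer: -91505/2 ≈ -45753.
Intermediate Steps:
a = -321/2 (a = -5 + (½)*(-311) = -5 - 311/2 = -321/2 ≈ -160.50)
t = -10
j*a + t = 285*(-321/2) - 10 = -91485/2 - 10 = -91505/2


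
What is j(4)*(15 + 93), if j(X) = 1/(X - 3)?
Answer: 108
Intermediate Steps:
j(X) = 1/(-3 + X)
j(4)*(15 + 93) = (15 + 93)/(-3 + 4) = 108/1 = 1*108 = 108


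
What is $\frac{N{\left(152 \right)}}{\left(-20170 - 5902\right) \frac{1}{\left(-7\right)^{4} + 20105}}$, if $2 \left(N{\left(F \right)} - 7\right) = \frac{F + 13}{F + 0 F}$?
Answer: $- \frac{25803129}{3962944} \approx -6.5111$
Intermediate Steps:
$N{\left(F \right)} = 7 + \frac{13 + F}{2 F}$ ($N{\left(F \right)} = 7 + \frac{\left(F + 13\right) \frac{1}{F + 0 F}}{2} = 7 + \frac{\left(13 + F\right) \frac{1}{F + 0}}{2} = 7 + \frac{\left(13 + F\right) \frac{1}{F}}{2} = 7 + \frac{\frac{1}{F} \left(13 + F\right)}{2} = 7 + \frac{13 + F}{2 F}$)
$\frac{N{\left(152 \right)}}{\left(-20170 - 5902\right) \frac{1}{\left(-7\right)^{4} + 20105}} = \frac{\frac{1}{2} \cdot \frac{1}{152} \left(13 + 15 \cdot 152\right)}{\left(-20170 - 5902\right) \frac{1}{\left(-7\right)^{4} + 20105}} = \frac{\frac{1}{2} \cdot \frac{1}{152} \left(13 + 2280\right)}{\left(-26072\right) \frac{1}{2401 + 20105}} = \frac{\frac{1}{2} \cdot \frac{1}{152} \cdot 2293}{\left(-26072\right) \frac{1}{22506}} = \frac{2293}{304 \left(\left(-26072\right) \frac{1}{22506}\right)} = \frac{2293}{304 \left(- \frac{13036}{11253}\right)} = \frac{2293}{304} \left(- \frac{11253}{13036}\right) = - \frac{25803129}{3962944}$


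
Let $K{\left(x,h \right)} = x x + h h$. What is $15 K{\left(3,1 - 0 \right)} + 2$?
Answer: $152$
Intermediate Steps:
$K{\left(x,h \right)} = h^{2} + x^{2}$ ($K{\left(x,h \right)} = x^{2} + h^{2} = h^{2} + x^{2}$)
$15 K{\left(3,1 - 0 \right)} + 2 = 15 \left(\left(1 - 0\right)^{2} + 3^{2}\right) + 2 = 15 \left(\left(1 + 0\right)^{2} + 9\right) + 2 = 15 \left(1^{2} + 9\right) + 2 = 15 \left(1 + 9\right) + 2 = 15 \cdot 10 + 2 = 150 + 2 = 152$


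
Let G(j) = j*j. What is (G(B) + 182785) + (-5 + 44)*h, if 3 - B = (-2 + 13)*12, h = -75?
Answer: 196501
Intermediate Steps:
B = -129 (B = 3 - (-2 + 13)*12 = 3 - 11*12 = 3 - 1*132 = 3 - 132 = -129)
G(j) = j²
(G(B) + 182785) + (-5 + 44)*h = ((-129)² + 182785) + (-5 + 44)*(-75) = (16641 + 182785) + 39*(-75) = 199426 - 2925 = 196501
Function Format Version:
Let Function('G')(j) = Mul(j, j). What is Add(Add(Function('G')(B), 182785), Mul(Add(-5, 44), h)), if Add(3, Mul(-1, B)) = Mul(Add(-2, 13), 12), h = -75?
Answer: 196501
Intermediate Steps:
B = -129 (B = Add(3, Mul(-1, Mul(Add(-2, 13), 12))) = Add(3, Mul(-1, Mul(11, 12))) = Add(3, Mul(-1, 132)) = Add(3, -132) = -129)
Function('G')(j) = Pow(j, 2)
Add(Add(Function('G')(B), 182785), Mul(Add(-5, 44), h)) = Add(Add(Pow(-129, 2), 182785), Mul(Add(-5, 44), -75)) = Add(Add(16641, 182785), Mul(39, -75)) = Add(199426, -2925) = 196501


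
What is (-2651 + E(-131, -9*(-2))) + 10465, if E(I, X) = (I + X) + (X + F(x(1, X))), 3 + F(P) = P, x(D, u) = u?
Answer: 7734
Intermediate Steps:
F(P) = -3 + P
E(I, X) = -3 + I + 3*X (E(I, X) = (I + X) + (X + (-3 + X)) = (I + X) + (-3 + 2*X) = -3 + I + 3*X)
(-2651 + E(-131, -9*(-2))) + 10465 = (-2651 + (-3 - 131 + 3*(-9*(-2)))) + 10465 = (-2651 + (-3 - 131 + 3*18)) + 10465 = (-2651 + (-3 - 131 + 54)) + 10465 = (-2651 - 80) + 10465 = -2731 + 10465 = 7734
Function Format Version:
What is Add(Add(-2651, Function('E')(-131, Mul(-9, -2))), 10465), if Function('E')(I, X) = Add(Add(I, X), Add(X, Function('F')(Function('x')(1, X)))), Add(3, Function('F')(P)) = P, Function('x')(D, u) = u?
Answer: 7734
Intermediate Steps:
Function('F')(P) = Add(-3, P)
Function('E')(I, X) = Add(-3, I, Mul(3, X)) (Function('E')(I, X) = Add(Add(I, X), Add(X, Add(-3, X))) = Add(Add(I, X), Add(-3, Mul(2, X))) = Add(-3, I, Mul(3, X)))
Add(Add(-2651, Function('E')(-131, Mul(-9, -2))), 10465) = Add(Add(-2651, Add(-3, -131, Mul(3, Mul(-9, -2)))), 10465) = Add(Add(-2651, Add(-3, -131, Mul(3, 18))), 10465) = Add(Add(-2651, Add(-3, -131, 54)), 10465) = Add(Add(-2651, -80), 10465) = Add(-2731, 10465) = 7734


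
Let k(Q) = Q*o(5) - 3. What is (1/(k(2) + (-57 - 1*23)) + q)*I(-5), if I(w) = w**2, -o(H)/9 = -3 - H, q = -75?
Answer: -114350/61 ≈ -1874.6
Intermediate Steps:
o(H) = 27 + 9*H (o(H) = -9*(-3 - H) = 27 + 9*H)
k(Q) = -3 + 72*Q (k(Q) = Q*(27 + 9*5) - 3 = Q*(27 + 45) - 3 = Q*72 - 3 = 72*Q - 3 = -3 + 72*Q)
(1/(k(2) + (-57 - 1*23)) + q)*I(-5) = (1/((-3 + 72*2) + (-57 - 1*23)) - 75)*(-5)**2 = (1/((-3 + 144) + (-57 - 23)) - 75)*25 = (1/(141 - 80) - 75)*25 = (1/61 - 75)*25 = -4574/61*25 = -114350/61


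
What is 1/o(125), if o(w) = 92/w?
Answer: 125/92 ≈ 1.3587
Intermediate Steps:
1/o(125) = 1/(92/125) = 125/92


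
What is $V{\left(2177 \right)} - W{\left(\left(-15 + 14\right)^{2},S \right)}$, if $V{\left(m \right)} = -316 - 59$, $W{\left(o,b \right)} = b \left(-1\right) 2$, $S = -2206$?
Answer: $-4787$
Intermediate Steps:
$W{\left(o,b \right)} = - 2 b$ ($W{\left(o,b \right)} = - b 2 = - 2 b$)
$V{\left(m \right)} = -375$
$V{\left(2177 \right)} - W{\left(\left(-15 + 14\right)^{2},S \right)} = -375 - \left(-2\right) \left(-2206\right) = -375 - 4412 = -4787$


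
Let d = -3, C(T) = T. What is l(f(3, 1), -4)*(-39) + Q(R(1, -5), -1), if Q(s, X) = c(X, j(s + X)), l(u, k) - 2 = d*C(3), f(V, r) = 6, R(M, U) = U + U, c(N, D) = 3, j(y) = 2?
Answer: 276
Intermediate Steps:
R(M, U) = 2*U
l(u, k) = -7 (l(u, k) = 2 - 3*3 = 2 - 9 = -7)
Q(s, X) = 3
l(f(3, 1), -4)*(-39) + Q(R(1, -5), -1) = -7*(-39) + 3 = 273 + 3 = 276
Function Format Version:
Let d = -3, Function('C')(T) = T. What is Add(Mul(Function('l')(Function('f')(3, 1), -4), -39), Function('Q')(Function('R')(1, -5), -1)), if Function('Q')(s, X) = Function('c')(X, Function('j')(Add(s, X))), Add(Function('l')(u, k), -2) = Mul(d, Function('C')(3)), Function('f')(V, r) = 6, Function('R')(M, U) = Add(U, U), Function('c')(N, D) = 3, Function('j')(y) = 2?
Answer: 276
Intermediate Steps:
Function('R')(M, U) = Mul(2, U)
Function('l')(u, k) = -7 (Function('l')(u, k) = Add(2, Mul(-3, 3)) = Add(2, -9) = -7)
Function('Q')(s, X) = 3
Add(Mul(Function('l')(Function('f')(3, 1), -4), -39), Function('Q')(Function('R')(1, -5), -1)) = Add(Mul(-7, -39), 3) = Add(273, 3) = 276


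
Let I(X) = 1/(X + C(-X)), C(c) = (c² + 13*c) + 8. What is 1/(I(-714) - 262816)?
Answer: -518372/136236455551 ≈ -3.8049e-6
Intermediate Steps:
C(c) = 8 + c² + 13*c
I(X) = 1/(8 + X² - 12*X) (I(X) = 1/(X + (8 + (-X)² + 13*(-X))) = 1/(X + (8 + X² - 13*X)) = 1/(8 + X² - 12*X))
1/(I(-714) - 262816) = 1/(1/(8 + (-714)² - 12*(-714)) - 262816) = 1/(1/(8 + 509796 + 8568) - 262816) = 1/(1/518372 - 262816) = 1/(-136236455551/518372) = -518372/136236455551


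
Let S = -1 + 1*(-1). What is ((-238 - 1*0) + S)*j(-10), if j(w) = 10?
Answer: -2400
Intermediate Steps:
S = -2 (S = -1 - 1 = -2)
((-238 - 1*0) + S)*j(-10) = ((-238 - 1*0) - 2)*10 = ((-238 + 0) - 2)*10 = (-238 - 2)*10 = -240*10 = -2400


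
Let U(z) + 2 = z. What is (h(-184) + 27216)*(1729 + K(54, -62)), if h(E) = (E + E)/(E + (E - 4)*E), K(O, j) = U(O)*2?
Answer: 9328851870/187 ≈ 4.9887e+7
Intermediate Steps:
U(z) = -2 + z
K(O, j) = -4 + 2*O (K(O, j) = (-2 + O)*2 = -4 + 2*O)
h(E) = 2*E/(E + E*(-4 + E)) (h(E) = (2*E)/(E + (-4 + E)*E) = (2*E)/(E + E*(-4 + E)) = 2*E/(E + E*(-4 + E)))
(h(-184) + 27216)*(1729 + K(54, -62)) = (2/(-3 - 184) + 27216)*(1729 + (-4 + 2*54)) = (2/(-187) + 27216)*(1729 + (-4 + 108)) = (2*(-1/187) + 27216)*(1729 + 104) = (-2/187 + 27216)*1833 = (5089390/187)*1833 = 9328851870/187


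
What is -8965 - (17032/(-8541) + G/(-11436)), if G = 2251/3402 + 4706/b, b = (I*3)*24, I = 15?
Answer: -3309240472725839/369211031280 ≈ -8963.0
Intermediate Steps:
b = 1080 (b = (15*3)*24 = 45*24 = 1080)
G = 170749/34020 (G = 2251/3402 + 4706/1080 = 2251*(1/3402) + 4706*(1/1080) = 2251/3402 + 2353/540 = 170749/34020 ≈ 5.0191)
-8965 - (17032/(-8541) + G/(-11436)) = -8965 - (17032/(-8541) + (170749/34020)/(-11436)) = -8965 - (17032*(-1/8541) + (170749/34020)*(-1/11436)) = -8965 - (-17032/8541 - 170749/389052720) = -8965 - 1*(-736422699361/369211031280) = -8965 + 736422699361/369211031280 = -3309240472725839/369211031280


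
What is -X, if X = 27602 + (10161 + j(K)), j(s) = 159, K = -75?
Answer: -37922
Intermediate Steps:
X = 37922 (X = 27602 + (10161 + 159) = 27602 + 10320 = 37922)
-X = -1*37922 = -37922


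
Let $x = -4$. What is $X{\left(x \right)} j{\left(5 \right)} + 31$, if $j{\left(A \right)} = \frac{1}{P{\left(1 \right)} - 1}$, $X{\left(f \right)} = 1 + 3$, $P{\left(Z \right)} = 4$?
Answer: $\frac{97}{3} \approx 32.333$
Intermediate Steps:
$X{\left(f \right)} = 4$
$j{\left(A \right)} = \frac{1}{3}$ ($j{\left(A \right)} = \frac{1}{4 - 1} = \frac{1}{3}$)
$X{\left(x \right)} j{\left(5 \right)} + 31 = 4 \cdot \frac{1}{3} + 31 = \frac{4}{3} + 31 = \frac{97}{3}$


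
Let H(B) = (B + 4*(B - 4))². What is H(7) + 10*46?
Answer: 821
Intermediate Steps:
H(B) = (-16 + 5*B)² (H(B) = (B + 4*(-4 + B))² = (B + (-16 + 4*B))² = (-16 + 5*B)²)
H(7) + 10*46 = (-16 + 5*7)² + 10*46 = (-16 + 35)² + 460 = 19² + 460 = 361 + 460 = 821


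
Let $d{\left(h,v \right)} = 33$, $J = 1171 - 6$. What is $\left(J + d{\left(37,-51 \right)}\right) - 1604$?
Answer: $-406$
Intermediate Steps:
$J = 1165$
$\left(J + d{\left(37,-51 \right)}\right) - 1604 = \left(1165 + 33\right) - 1604 = 1198 - 1604 = -406$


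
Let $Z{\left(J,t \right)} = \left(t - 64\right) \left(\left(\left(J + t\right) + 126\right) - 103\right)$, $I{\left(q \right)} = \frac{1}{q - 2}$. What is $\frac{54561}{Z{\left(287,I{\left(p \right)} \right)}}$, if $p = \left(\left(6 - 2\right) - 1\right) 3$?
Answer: $- \frac{68551}{24883} \approx -2.7549$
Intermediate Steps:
$p = 9$ ($p = \left(4 - 1\right) 3 = 3 \cdot 3 = 9$)
$I{\left(q \right)} = \frac{1}{-2 + q}$
$Z{\left(J,t \right)} = \left(-64 + t\right) \left(23 + J + t\right)$ ($Z{\left(J,t \right)} = \left(-64 + t\right) \left(\left(126 + J + t\right) - 103\right) = \left(-64 + t\right) \left(23 + J + t\right)$)
$\frac{54561}{Z{\left(287,I{\left(p \right)} \right)}} = \frac{54561}{-1472 + \left(\frac{1}{-2 + 9}\right)^{2} - 18368 - \frac{41}{-2 + 9} + \frac{287}{-2 + 9}} = \frac{54561}{-1472 + \left(\frac{1}{7}\right)^{2} - 18368 - \frac{41}{7} + \frac{287}{7}} = \frac{54561}{-1472 + \left(\frac{1}{7}\right)^{2} - 18368 - \frac{41}{7} + 287 \cdot \frac{1}{7}} = \frac{54561}{-1472 + \frac{1}{49} - 18368 - \frac{41}{7} + 41} = \frac{54561}{- \frac{970437}{49}} = 54561 \left(- \frac{49}{970437}\right) = - \frac{68551}{24883}$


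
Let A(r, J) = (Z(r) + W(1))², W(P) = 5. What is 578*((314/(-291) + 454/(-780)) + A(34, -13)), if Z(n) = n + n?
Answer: 58243103759/18915 ≈ 3.0792e+6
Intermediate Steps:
Z(n) = 2*n
A(r, J) = (5 + 2*r)² (A(r, J) = (2*r + 5)² = (5 + 2*r)²)
578*((314/(-291) + 454/(-780)) + A(34, -13)) = 578*((314/(-291) + 454/(-780)) + (5 + 2*34)²) = 578*((314*(-1/291) + 454*(-1/780)) + (5 + 68)²) = 578*((-314/291 - 227/390) + 73²) = 578*(-62839/37830 + 5329) = 578*(201533231/37830) = 58243103759/18915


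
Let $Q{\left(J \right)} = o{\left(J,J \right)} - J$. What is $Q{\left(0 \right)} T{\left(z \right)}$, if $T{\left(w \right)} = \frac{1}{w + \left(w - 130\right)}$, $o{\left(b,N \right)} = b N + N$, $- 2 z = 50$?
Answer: $0$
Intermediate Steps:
$z = -25$ ($z = \left(- \frac{1}{2}\right) 50 = -25$)
$o{\left(b,N \right)} = N + N b$ ($o{\left(b,N \right)} = N b + N = N + N b$)
$T{\left(w \right)} = \frac{1}{-130 + 2 w}$ ($T{\left(w \right)} = \frac{1}{w + \left(-130 + w\right)} = \frac{1}{-130 + 2 w}$)
$Q{\left(J \right)} = - J + J \left(1 + J\right)$ ($Q{\left(J \right)} = J \left(1 + J\right) - J = - J + J \left(1 + J\right)$)
$Q{\left(0 \right)} T{\left(z \right)} = 0^{2} \frac{1}{2 \left(-65 - 25\right)} = 0 \frac{1}{2 \left(-90\right)} = 0 \cdot \frac{1}{2} \left(- \frac{1}{90}\right) = 0 \left(- \frac{1}{180}\right) = 0$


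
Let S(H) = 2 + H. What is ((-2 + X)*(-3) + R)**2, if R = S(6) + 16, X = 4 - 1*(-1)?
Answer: 225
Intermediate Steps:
X = 5 (X = 4 + 1 = 5)
R = 24 (R = (2 + 6) + 16 = 8 + 16 = 24)
((-2 + X)*(-3) + R)**2 = ((-2 + 5)*(-3) + 24)**2 = (3*(-3) + 24)**2 = (-9 + 24)**2 = 15**2 = 225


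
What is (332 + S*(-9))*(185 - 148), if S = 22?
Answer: 4958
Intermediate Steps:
(332 + S*(-9))*(185 - 148) = (332 + 22*(-9))*(185 - 148) = (332 - 198)*37 = 134*37 = 4958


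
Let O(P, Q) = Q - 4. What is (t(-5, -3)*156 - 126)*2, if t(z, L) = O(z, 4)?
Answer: -252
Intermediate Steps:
O(P, Q) = -4 + Q
t(z, L) = 0 (t(z, L) = -4 + 4 = 0)
(t(-5, -3)*156 - 126)*2 = (0*156 - 126)*2 = (0 - 126)*2 = -126*2 = -252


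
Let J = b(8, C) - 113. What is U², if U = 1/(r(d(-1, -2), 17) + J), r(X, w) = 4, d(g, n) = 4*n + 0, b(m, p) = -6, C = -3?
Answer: 1/13225 ≈ 7.5614e-5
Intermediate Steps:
d(g, n) = 4*n
J = -119 (J = -6 - 113 = -119)
U = -1/115 (U = 1/(4 - 119) = 1/(-115) = -1/115 ≈ -0.0086956)
U² = (-1/115)² = 1/13225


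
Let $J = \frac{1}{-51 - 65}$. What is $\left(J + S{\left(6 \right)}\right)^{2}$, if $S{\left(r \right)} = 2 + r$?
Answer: $\frac{859329}{13456} \approx 63.862$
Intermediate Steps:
$J = - \frac{1}{116}$ ($J = \frac{1}{-116} = - \frac{1}{116} \approx -0.0086207$)
$\left(J + S{\left(6 \right)}\right)^{2} = \left(- \frac{1}{116} + \left(2 + 6\right)\right)^{2} = \left(- \frac{1}{116} + 8\right)^{2} = \left(\frac{927}{116}\right)^{2} = \frac{859329}{13456}$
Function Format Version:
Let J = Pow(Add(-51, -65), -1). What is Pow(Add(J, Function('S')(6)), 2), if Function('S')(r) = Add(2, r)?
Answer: Rational(859329, 13456) ≈ 63.862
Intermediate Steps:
J = Rational(-1, 116) (J = Pow(-116, -1) = Rational(-1, 116) ≈ -0.0086207)
Pow(Add(J, Function('S')(6)), 2) = Pow(Add(Rational(-1, 116), Add(2, 6)), 2) = Pow(Add(Rational(-1, 116), 8), 2) = Pow(Rational(927, 116), 2) = Rational(859329, 13456)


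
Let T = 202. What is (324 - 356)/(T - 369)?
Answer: 32/167 ≈ 0.19162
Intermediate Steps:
(324 - 356)/(T - 369) = (324 - 356)/(202 - 369) = -32/(-167) = -32*(-1/167) = 32/167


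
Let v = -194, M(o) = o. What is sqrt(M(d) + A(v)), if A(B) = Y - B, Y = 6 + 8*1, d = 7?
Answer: sqrt(215) ≈ 14.663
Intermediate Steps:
Y = 14 (Y = 6 + 8 = 14)
A(B) = 14 - B
sqrt(M(d) + A(v)) = sqrt(7 + (14 - 1*(-194))) = sqrt(7 + (14 + 194)) = sqrt(7 + 208) = sqrt(215)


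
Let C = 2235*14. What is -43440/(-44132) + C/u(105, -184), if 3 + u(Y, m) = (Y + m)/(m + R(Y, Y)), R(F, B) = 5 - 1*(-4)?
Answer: -30204553095/2460359 ≈ -12276.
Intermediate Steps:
R(F, B) = 9 (R(F, B) = 5 + 4 = 9)
u(Y, m) = -3 + (Y + m)/(9 + m) (u(Y, m) = -3 + (Y + m)/(m + 9) = -3 + (Y + m)/(9 + m))
C = 31290
-43440/(-44132) + C/u(105, -184) = -43440/(-44132) + 31290/(((-27 + 105 - 2*(-184))/(9 - 184))) = -43440*(-1/44132) + 31290/(((-27 + 105 + 368)/(-175))) = 10860/11033 + 31290/((-1/175*446)) = 10860/11033 + 31290/(-446/175) = 10860/11033 + 31290*(-175/446) = 10860/11033 - 2737875/223 = -30204553095/2460359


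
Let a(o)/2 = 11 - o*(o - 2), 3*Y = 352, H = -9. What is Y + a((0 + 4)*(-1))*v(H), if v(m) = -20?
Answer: 1912/3 ≈ 637.33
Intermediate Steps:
Y = 352/3 (Y = (⅓)*352 = 352/3 ≈ 117.33)
a(o) = 22 - 2*o*(-2 + o) (a(o) = 2*(11 - o*(o - 2)) = 2*(11 - o*(-2 + o)) = 22 - 2*o*(-2 + o))
Y + a((0 + 4)*(-1))*v(H) = 352/3 + (22 - 2*(0 + 4)² + 4*((0 + 4)*(-1)))*(-20) = 352/3 + (22 - 2*(4*(-1))² + 4*(4*(-1)))*(-20) = 352/3 + (22 - 2*(-4)² + 4*(-4))*(-20) = 352/3 + (22 - 2*16 - 16)*(-20) = 352/3 + (22 - 32 - 16)*(-20) = 352/3 - 26*(-20) = 352/3 + 520 = 1912/3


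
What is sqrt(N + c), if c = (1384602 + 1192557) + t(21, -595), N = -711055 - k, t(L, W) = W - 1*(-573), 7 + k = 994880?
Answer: 3*sqrt(96801) ≈ 933.39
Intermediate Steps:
k = 994873 (k = -7 + 994880 = 994873)
t(L, W) = 573 + W (t(L, W) = W + 573 = 573 + W)
N = -1705928 (N = -711055 - 1*994873 = -711055 - 994873 = -1705928)
c = 2577137 (c = (1384602 + 1192557) + (573 - 595) = 2577159 - 22 = 2577137)
sqrt(N + c) = sqrt(-1705928 + 2577137) = sqrt(871209) = 3*sqrt(96801)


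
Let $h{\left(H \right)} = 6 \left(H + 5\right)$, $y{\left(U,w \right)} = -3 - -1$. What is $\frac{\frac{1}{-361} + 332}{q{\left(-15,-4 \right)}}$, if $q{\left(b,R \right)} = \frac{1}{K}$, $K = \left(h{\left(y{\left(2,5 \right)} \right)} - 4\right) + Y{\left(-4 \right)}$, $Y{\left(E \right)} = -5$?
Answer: $\frac{1078659}{361} \approx 2988.0$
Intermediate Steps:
$y{\left(U,w \right)} = -2$ ($y{\left(U,w \right)} = -3 + 1 = -2$)
$h{\left(H \right)} = 30 + 6 H$ ($h{\left(H \right)} = 6 \left(5 + H\right) = 30 + 6 H$)
$K = 9$ ($K = \left(\left(30 + 6 \left(-2\right)\right) - 4\right) - 5 = \left(\left(30 - 12\right) - 4\right) - 5 = \left(18 - 4\right) - 5 = 14 - 5 = 9$)
$q{\left(b,R \right)} = \frac{1}{9}$
$\frac{\frac{1}{-361} + 332}{q{\left(-15,-4 \right)}} = \left(\frac{1}{-361} + 332\right) \frac{1}{\frac{1}{9}} = \left(- \frac{1}{361} + 332\right) 9 = \frac{119851}{361} \cdot 9 = \frac{1078659}{361}$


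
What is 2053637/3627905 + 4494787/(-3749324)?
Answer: -8606909739847/13602191286220 ≈ -0.63276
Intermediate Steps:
2053637/3627905 + 4494787/(-3749324) = 2053637*(1/3627905) + 4494787*(-1/3749324) = 2053637/3627905 - 4494787/3749324 = -8606909739847/13602191286220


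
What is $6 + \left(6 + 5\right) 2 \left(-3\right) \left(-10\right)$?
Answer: $666$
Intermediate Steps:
$6 + \left(6 + 5\right) 2 \left(-3\right) \left(-10\right) = 6 + 11 \left(-6\right) \left(-10\right) = 6 - -660 = 6 + 660 = 666$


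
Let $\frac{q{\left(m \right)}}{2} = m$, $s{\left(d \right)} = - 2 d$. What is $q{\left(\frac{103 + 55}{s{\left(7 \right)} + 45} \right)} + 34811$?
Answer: $\frac{1079457}{31} \approx 34821.0$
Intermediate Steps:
$q{\left(m \right)} = 2 m$
$q{\left(\frac{103 + 55}{s{\left(7 \right)} + 45} \right)} + 34811 = 2 \frac{103 + 55}{\left(-2\right) 7 + 45} + 34811 = 2 \frac{158}{-14 + 45} + 34811 = 2 \cdot \frac{158}{31} + 34811 = \frac{316}{31} + 34811 = \frac{1079457}{31}$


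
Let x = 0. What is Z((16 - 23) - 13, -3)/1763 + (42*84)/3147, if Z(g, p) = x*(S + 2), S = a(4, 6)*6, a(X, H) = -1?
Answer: 1176/1049 ≈ 1.1211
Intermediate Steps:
S = -6 (S = -1*6 = -6)
Z(g, p) = 0 (Z(g, p) = 0*(-6 + 2) = 0*(-4) = 0)
Z((16 - 23) - 13, -3)/1763 + (42*84)/3147 = 0/1763 + (42*84)/3147 = 0*(1/1763) + 3528*(1/3147) = 0 + 1176/1049 = 1176/1049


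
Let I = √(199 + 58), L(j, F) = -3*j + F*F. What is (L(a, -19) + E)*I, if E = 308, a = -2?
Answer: 675*√257 ≈ 10821.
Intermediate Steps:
L(j, F) = F² - 3*j (L(j, F) = -3*j + F² = F² - 3*j)
I = √257 ≈ 16.031
(L(a, -19) + E)*I = (((-19)² - 3*(-2)) + 308)*√257 = ((361 + 6) + 308)*√257 = (367 + 308)*√257 = 675*√257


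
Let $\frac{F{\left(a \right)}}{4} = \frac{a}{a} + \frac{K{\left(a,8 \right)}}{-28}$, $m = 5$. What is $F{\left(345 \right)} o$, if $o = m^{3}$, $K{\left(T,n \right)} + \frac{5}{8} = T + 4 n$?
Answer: $- \frac{348375}{56} \approx -6221.0$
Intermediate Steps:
$K{\left(T,n \right)} = - \frac{5}{8} + T + 4 n$ ($K{\left(T,n \right)} = - \frac{5}{8} + \left(T + 4 n\right) = - \frac{5}{8} + T + 4 n$)
$o = 125$ ($o = 5^{3} = 125$)
$F{\left(a \right)} = - \frac{27}{56} - \frac{a}{7}$ ($F{\left(a \right)} = 4 \left(\frac{a}{a} + \frac{- \frac{5}{8} + a + 4 \cdot 8}{-28}\right) = 4 \left(1 + \left(- \frac{5}{8} + a + 32\right) \left(- \frac{1}{28}\right)\right) = 4 \left(1 + \left(\frac{251}{8} + a\right) \left(- \frac{1}{28}\right)\right) = 4 \left(1 - \left(\frac{251}{224} + \frac{a}{28}\right)\right) = 4 \left(- \frac{27}{224} - \frac{a}{28}\right) = - \frac{27}{56} - \frac{a}{7}$)
$F{\left(345 \right)} o = \left(- \frac{27}{56} - \frac{345}{7}\right) 125 = \left(- \frac{2787}{56}\right) 125 = - \frac{348375}{56}$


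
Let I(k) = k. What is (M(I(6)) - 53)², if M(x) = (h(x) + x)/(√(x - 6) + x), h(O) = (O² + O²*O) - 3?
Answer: 441/4 ≈ 110.25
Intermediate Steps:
h(O) = -3 + O² + O³ (h(O) = (O² + O³) - 3 = -3 + O² + O³)
M(x) = (-3 + x + x² + x³)/(x + √(-6 + x)) (M(x) = ((-3 + x² + x³) + x)/(√(x - 6) + x) = (-3 + x + x² + x³)/(√(-6 + x) + x) = (-3 + x + x² + x³)/(x + √(-6 + x)))
(M(I(6)) - 53)² = ((-3 + 6 + 6² + 6³)/(6 + √(-6 + 6)) - 53)² = ((-3 + 6 + 36 + 216)/(6 + √0) - 53)² = (255/(6 + 0) - 53)² = (255/6 - 53)² = ((⅙)*255 - 53)² = (85/2 - 53)² = (-21/2)² = 441/4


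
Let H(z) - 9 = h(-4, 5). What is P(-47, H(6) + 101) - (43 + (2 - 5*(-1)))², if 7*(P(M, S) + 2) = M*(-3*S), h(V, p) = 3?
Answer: -1581/7 ≈ -225.86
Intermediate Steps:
H(z) = 12 (H(z) = 9 + 3 = 12)
P(M, S) = -2 - 3*M*S/7 (P(M, S) = -2 + (M*(-3*S))/7 = -2 + (-3*M*S)/7 = -2 - 3*M*S/7)
P(-47, H(6) + 101) - (43 + (2 - 5*(-1)))² = (-2 - 3/7*(-47)*(12 + 101)) - (43 + (2 - 5*(-1)))² = (-2 - 3/7*(-47)*113) - (43 + (2 + 5))² = (-2 + 15933/7) - (43 + 7)² = 15919/7 - 1*50² = 15919/7 - 1*2500 = 15919/7 - 2500 = -1581/7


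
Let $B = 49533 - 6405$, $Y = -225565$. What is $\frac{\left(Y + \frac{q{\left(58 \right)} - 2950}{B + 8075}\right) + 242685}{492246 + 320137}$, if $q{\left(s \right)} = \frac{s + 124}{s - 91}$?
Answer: $\frac{28927549348}{1372682742717} \approx 0.021074$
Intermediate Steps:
$q{\left(s \right)} = \frac{124 + s}{-91 + s}$
$B = 43128$ ($B = 49533 - 6405 = 43128$)
$\frac{\left(Y + \frac{q{\left(58 \right)} - 2950}{B + 8075}\right) + 242685}{492246 + 320137} = \frac{\left(-225565 + \frac{\frac{124 + 58}{-91 + 58} - 2950}{43128 + 8075}\right) + 242685}{492246 + 320137} = \frac{\left(-225565 + \frac{\frac{1}{-33} \cdot 182 - 2950}{51203}\right) + 242685}{812383} = \left(\left(-225565 + \left(\left(- \frac{1}{33}\right) 182 - 2950\right) \frac{1}{51203}\right) + 242685\right) \frac{1}{812383} = \left(\left(-225565 + \left(- \frac{182}{33} - 2950\right) \frac{1}{51203}\right) + 242685\right) \frac{1}{812383} = \left(\left(-225565 - \frac{97532}{1689699}\right) + 242685\right) \frac{1}{812383} = \left(- \frac{381137052467}{1689699} + 242685\right) \frac{1}{812383} = \frac{28927549348}{1689699} \cdot \frac{1}{812383} = \frac{28927549348}{1372682742717}$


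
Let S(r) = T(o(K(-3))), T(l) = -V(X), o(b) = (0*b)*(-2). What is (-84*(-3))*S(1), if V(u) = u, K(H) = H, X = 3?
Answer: -756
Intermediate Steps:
o(b) = 0 (o(b) = 0*(-2) = 0)
T(l) = -3 (T(l) = -1*3 = -3)
S(r) = -3
(-84*(-3))*S(1) = -84*(-3)*(-3) = -21*(-12)*(-3) = 252*(-3) = -756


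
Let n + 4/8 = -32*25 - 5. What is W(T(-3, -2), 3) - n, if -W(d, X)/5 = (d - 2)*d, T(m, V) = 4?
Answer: 1531/2 ≈ 765.50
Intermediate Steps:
W(d, X) = -5*d*(-2 + d) (W(d, X) = -5*(d - 2)*d = -5*(-2 + d)*d = -5*d*(-2 + d))
n = -1611/2 (n = -½ + (-32*25 - 5) = -½ + (-800 - 5) = -½ - 805 = -1611/2 ≈ -805.50)
W(T(-3, -2), 3) - n = 5*4*(2 - 1*4) - 1*(-1611/2) = 5*4*(2 - 4) + 1611/2 = 5*4*(-2) + 1611/2 = -40 + 1611/2 = 1531/2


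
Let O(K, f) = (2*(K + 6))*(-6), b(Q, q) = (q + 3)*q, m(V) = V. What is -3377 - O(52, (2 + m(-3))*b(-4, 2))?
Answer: -2681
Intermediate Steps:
b(Q, q) = q*(3 + q) (b(Q, q) = (3 + q)*q = q*(3 + q))
O(K, f) = -72 - 12*K (O(K, f) = (2*(6 + K))*(-6) = (12 + 2*K)*(-6) = -72 - 12*K)
-3377 - O(52, (2 + m(-3))*b(-4, 2)) = -3377 - (-72 - 12*52) = -3377 - (-72 - 624) = -3377 - 1*(-696) = -3377 + 696 = -2681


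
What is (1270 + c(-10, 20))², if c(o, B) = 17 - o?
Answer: 1682209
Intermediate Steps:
(1270 + c(-10, 20))² = (1270 + (17 - 1*(-10)))² = (1270 + (17 + 10))² = (1270 + 27)² = 1297² = 1682209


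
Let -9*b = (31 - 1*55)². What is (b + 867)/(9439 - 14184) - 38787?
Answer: -2521166/65 ≈ -38787.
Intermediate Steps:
b = -64 (b = -(31 - 1*55)²/9 = -(31 - 55)²/9 = -⅑*(-24)² = -⅑*576 = -64)
(b + 867)/(9439 - 14184) - 38787 = (-64 + 867)/(9439 - 14184) - 38787 = 803/(-4745) - 38787 = 803*(-1/4745) - 38787 = -11/65 - 38787 = -2521166/65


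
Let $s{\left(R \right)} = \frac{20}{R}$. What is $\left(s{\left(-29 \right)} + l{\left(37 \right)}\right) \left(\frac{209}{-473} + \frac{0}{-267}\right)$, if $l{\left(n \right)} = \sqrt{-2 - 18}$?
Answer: $\frac{380}{1247} - \frac{38 i \sqrt{5}}{43} \approx 0.30473 - 1.9761 i$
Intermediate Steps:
$l{\left(n \right)} = 2 i \sqrt{5}$ ($l{\left(n \right)} = \sqrt{-20} = 2 i \sqrt{5}$)
$\left(s{\left(-29 \right)} + l{\left(37 \right)}\right) \left(\frac{209}{-473} + \frac{0}{-267}\right) = \left(\frac{20}{-29} + 2 i \sqrt{5}\right) \left(\frac{209}{-473} + \frac{0}{-267}\right) = \left(20 \left(- \frac{1}{29}\right) + 2 i \sqrt{5}\right) \left(209 \left(- \frac{1}{473}\right) + 0 \left(- \frac{1}{267}\right)\right) = \left(- \frac{20}{29} + 2 i \sqrt{5}\right) \left(- \frac{19}{43} + 0\right) = \left(- \frac{20}{29} + 2 i \sqrt{5}\right) \left(- \frac{19}{43}\right) = \frac{380}{1247} - \frac{38 i \sqrt{5}}{43}$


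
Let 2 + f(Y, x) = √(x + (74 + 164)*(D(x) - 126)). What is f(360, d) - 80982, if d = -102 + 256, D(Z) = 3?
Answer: -80984 + 8*I*√455 ≈ -80984.0 + 170.65*I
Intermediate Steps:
d = 154
f(Y, x) = -2 + √(-29274 + x) (f(Y, x) = -2 + √(x + (74 + 164)*(3 - 126)) = -2 + √(x + 238*(-123)) = -2 + √(x - 29274) = -2 + √(-29274 + x))
f(360, d) - 80982 = (-2 + √(-29274 + 154)) - 80982 = (-2 + √(-29120)) - 80982 = (-2 + 8*I*√455) - 80982 = -80984 + 8*I*√455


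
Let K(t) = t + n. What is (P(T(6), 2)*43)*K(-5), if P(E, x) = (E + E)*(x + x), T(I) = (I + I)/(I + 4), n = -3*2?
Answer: -22704/5 ≈ -4540.8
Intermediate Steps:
n = -6
T(I) = 2*I/(4 + I) (T(I) = (2*I)/(4 + I) = 2*I/(4 + I))
K(t) = -6 + t (K(t) = t - 6 = -6 + t)
P(E, x) = 4*E*x (P(E, x) = (2*E)*(2*x) = 4*E*x)
(P(T(6), 2)*43)*K(-5) = ((4*(2*6/(4 + 6))*2)*43)*(-6 - 5) = ((4*(2*6/10)*2)*43)*(-11) = ((4*(2*6*(⅒))*2)*43)*(-11) = ((4*(6/5)*2)*43)*(-11) = ((48/5)*43)*(-11) = (2064/5)*(-11) = -22704/5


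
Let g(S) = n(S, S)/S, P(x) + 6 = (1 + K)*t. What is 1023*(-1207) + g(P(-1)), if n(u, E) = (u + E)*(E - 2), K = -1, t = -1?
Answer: -1234777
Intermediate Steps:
P(x) = -6 (P(x) = -6 + (1 - 1)*(-1) = -6 + 0*(-1) = -6 + 0 = -6)
n(u, E) = (-2 + E)*(E + u) (n(u, E) = (E + u)*(-2 + E) = (-2 + E)*(E + u))
g(S) = (-4*S + 2*S**2)/S (g(S) = (S**2 - 2*S - 2*S + S*S)/S = (S**2 - 2*S - 2*S + S**2)/S = (-4*S + 2*S**2)/S)
1023*(-1207) + g(P(-1)) = 1023*(-1207) + (-4 + 2*(-6)) = -1234761 + (-4 - 12) = -1234761 - 16 = -1234777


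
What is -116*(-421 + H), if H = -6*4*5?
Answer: 62756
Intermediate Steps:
H = -120 (H = -24*5 = -120)
-116*(-421 + H) = -116*(-421 - 120) = -116*(-541) = 62756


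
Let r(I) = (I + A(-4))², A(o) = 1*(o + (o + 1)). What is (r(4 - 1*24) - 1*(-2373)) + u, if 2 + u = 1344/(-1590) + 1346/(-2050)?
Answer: 168325911/54325 ≈ 3098.5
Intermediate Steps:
A(o) = 1 + 2*o (A(o) = 1*(o + (1 + o)) = 1*(1 + 2*o) = 1 + 2*o)
u = -190239/54325 (u = -2 + (1344/(-1590) + 1346/(-2050)) = -2 + (1344*(-1/1590) + 1346*(-1/2050)) = -2 + (-224/265 - 673/1025) = -2 - 81589/54325 = -190239/54325 ≈ -3.5019)
r(I) = (-7 + I)² (r(I) = (I + (1 + 2*(-4)))² = (I + (1 - 8))² = (I - 7)² = (-7 + I)²)
(r(4 - 1*24) - 1*(-2373)) + u = ((-7 + (4 - 1*24))² - 1*(-2373)) - 190239/54325 = ((-7 + (4 - 24))² + 2373) - 190239/54325 = ((-7 - 20)² + 2373) - 190239/54325 = ((-27)² + 2373) - 190239/54325 = (729 + 2373) - 190239/54325 = 3102 - 190239/54325 = 168325911/54325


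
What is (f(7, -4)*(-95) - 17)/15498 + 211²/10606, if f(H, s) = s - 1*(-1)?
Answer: 346414433/82185894 ≈ 4.2150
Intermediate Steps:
f(H, s) = 1 + s (f(H, s) = s + 1 = 1 + s)
(f(7, -4)*(-95) - 17)/15498 + 211²/10606 = ((1 - 4)*(-95) - 17)/15498 + 211²/10606 = (-3*(-95) - 17)*(1/15498) + 44521*(1/10606) = (285 - 17)*(1/15498) + 44521/10606 = 268*(1/15498) + 44521/10606 = 134/7749 + 44521/10606 = 346414433/82185894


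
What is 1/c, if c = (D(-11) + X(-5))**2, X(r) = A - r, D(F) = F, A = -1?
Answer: 1/49 ≈ 0.020408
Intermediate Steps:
X(r) = -1 - r
c = 49 (c = (-11 + (-1 - 1*(-5)))**2 = (-11 + (-1 + 5))**2 = (-11 + 4)**2 = (-7)**2 = 49)
1/c = 1/49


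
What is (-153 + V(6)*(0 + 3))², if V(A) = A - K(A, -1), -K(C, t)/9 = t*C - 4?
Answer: 164025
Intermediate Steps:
K(C, t) = 36 - 9*C*t (K(C, t) = -9*(t*C - 4) = -9*(C*t - 4) = -9*(-4 + C*t) = 36 - 9*C*t)
V(A) = -36 - 8*A (V(A) = A - (36 - 9*A*(-1)) = A - (36 + 9*A) = A + (-36 - 9*A) = -36 - 8*A)
(-153 + V(6)*(0 + 3))² = (-153 + (-36 - 8*6)*(0 + 3))² = (-153 + (-36 - 48)*3)² = (-153 - 84*3)² = (-153 - 252)² = (-405)² = 164025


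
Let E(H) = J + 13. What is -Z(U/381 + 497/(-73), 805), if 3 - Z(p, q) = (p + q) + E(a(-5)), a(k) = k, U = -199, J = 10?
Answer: 22741841/27813 ≈ 817.67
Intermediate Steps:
E(H) = 23 (E(H) = 10 + 13 = 23)
Z(p, q) = -20 - p - q (Z(p, q) = 3 - ((p + q) + 23) = 3 - (23 + p + q) = 3 + (-23 - p - q) = -20 - p - q)
-Z(U/381 + 497/(-73), 805) = -(-20 - (-199/381 + 497/(-73)) - 1*805) = -(-20 - (-199*1/381 + 497*(-1/73)) - 805) = -(-20 - (-199/381 - 497/73) - 805) = -(-20 - 1*(-203884/27813) - 805) = -(-20 + 203884/27813 - 805) = -1*(-22741841/27813) = 22741841/27813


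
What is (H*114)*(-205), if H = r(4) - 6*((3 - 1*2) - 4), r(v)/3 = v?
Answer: -701100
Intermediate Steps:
r(v) = 3*v
H = 30 (H = 3*4 - 6*((3 - 1*2) - 4) = 12 - 6*((3 - 2) - 4) = 12 - 6*(1 - 4) = 12 - 6*(-3) = 12 - 1*(-18) = 12 + 18 = 30)
(H*114)*(-205) = (30*114)*(-205) = 3420*(-205) = -701100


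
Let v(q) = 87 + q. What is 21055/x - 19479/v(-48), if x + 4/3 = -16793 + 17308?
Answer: -9184568/20033 ≈ -458.47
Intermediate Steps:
x = 1541/3 (x = -4/3 + (-16793 + 17308) = -4/3 + 515 = 1541/3 ≈ 513.67)
21055/x - 19479/v(-48) = 21055/(1541/3) - 19479/(87 - 48) = 21055*(3/1541) - 19479/39 = 63165/1541 - 19479*1/39 = 63165/1541 - 6493/13 = -9184568/20033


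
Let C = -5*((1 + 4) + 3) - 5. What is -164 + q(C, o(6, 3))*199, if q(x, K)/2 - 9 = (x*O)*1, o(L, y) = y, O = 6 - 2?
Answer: -68222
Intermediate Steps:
O = 4
C = -45 (C = -5*(5 + 3) - 5 = -5*8 - 5 = -40 - 5 = -45)
q(x, K) = 18 + 8*x (q(x, K) = 18 + 2*((x*4)*1) = 18 + 2*((4*x)*1) = 18 + 2*(4*x) = 18 + 8*x)
-164 + q(C, o(6, 3))*199 = -164 + (18 + 8*(-45))*199 = -164 + (18 - 360)*199 = -164 - 342*199 = -164 - 68058 = -68222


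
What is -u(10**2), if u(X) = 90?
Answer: -90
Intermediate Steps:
-u(10**2) = -1*90 = -90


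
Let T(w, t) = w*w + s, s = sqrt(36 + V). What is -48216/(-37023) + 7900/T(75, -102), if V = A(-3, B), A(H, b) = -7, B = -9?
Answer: 920671469/340136407 - 1975*sqrt(29)/7910149 ≈ 2.7054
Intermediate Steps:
V = -7
s = sqrt(29) (s = sqrt(36 - 7) = sqrt(29) ≈ 5.3852)
T(w, t) = sqrt(29) + w**2 (T(w, t) = w*w + sqrt(29) = w**2 + sqrt(29) = sqrt(29) + w**2)
-48216/(-37023) + 7900/T(75, -102) = -48216/(-37023) + 7900/(sqrt(29) + 75**2) = -48216*(-1/37023) + 7900/(sqrt(29) + 5625) = 56/43 + 7900/(5625 + sqrt(29))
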